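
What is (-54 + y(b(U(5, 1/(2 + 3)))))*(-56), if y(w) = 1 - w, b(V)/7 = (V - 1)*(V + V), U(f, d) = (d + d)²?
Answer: 1789144/625 ≈ 2862.6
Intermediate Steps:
U(f, d) = 4*d² (U(f, d) = (2*d)² = 4*d²)
b(V) = 14*V*(-1 + V) (b(V) = 7*((V - 1)*(V + V)) = 7*((-1 + V)*(2*V)) = 7*(2*V*(-1 + V)) = 14*V*(-1 + V))
(-54 + y(b(U(5, 1/(2 + 3)))))*(-56) = (-54 + (1 - 14*4*(1/(2 + 3))²*(-1 + 4*(1/(2 + 3))²)))*(-56) = (-54 + (1 - 14*4*(1/5)²*(-1 + 4*(1/5)²)))*(-56) = (-54 + (1 - 14*4*(⅕)²*(-1 + 4*(⅕)²)))*(-56) = (-54 + (1 - 14*4*(1/25)*(-1 + 4*(1/25))))*(-56) = (-54 + (1 - 14*4*(-1 + 4/25)/25))*(-56) = (-54 + (1 - 14*4*(-21)/(25*25)))*(-56) = (-54 + (1 - 1*(-1176/625)))*(-56) = (-54 + (1 + 1176/625))*(-56) = (-54 + 1801/625)*(-56) = -31949/625*(-56) = 1789144/625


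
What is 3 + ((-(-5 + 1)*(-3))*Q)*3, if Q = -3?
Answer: 111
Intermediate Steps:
3 + ((-(-5 + 1)*(-3))*Q)*3 = 3 + ((-(-5 + 1)*(-3))*(-3))*3 = 3 + ((-1*(-4)*(-3))*(-3))*3 = 3 + ((4*(-3))*(-3))*3 = 3 - 12*(-3)*3 = 3 + 36*3 = 3 + 108 = 111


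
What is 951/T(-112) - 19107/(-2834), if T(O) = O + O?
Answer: 792417/317408 ≈ 2.4965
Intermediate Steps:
T(O) = 2*O
951/T(-112) - 19107/(-2834) = 951/((2*(-112))) - 19107/(-2834) = 951/(-224) - 19107*(-1/2834) = 951*(-1/224) + 19107/2834 = -951/224 + 19107/2834 = 792417/317408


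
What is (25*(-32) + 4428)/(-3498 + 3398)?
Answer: -907/25 ≈ -36.280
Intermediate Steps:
(25*(-32) + 4428)/(-3498 + 3398) = (-800 + 4428)/(-100) = 3628*(-1/100) = -907/25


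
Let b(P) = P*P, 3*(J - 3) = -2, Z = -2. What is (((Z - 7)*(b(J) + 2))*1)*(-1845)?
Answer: 123615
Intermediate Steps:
J = 7/3 (J = 3 + (⅓)*(-2) = 3 - ⅔ = 7/3 ≈ 2.3333)
b(P) = P²
(((Z - 7)*(b(J) + 2))*1)*(-1845) = (((-2 - 7)*((7/3)² + 2))*1)*(-1845) = (-9*(49/9 + 2)*1)*(-1845) = (-9*67/9*1)*(-1845) = -67*1*(-1845) = -67*(-1845) = 123615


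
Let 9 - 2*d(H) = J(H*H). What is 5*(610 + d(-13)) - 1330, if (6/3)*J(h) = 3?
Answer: 6955/4 ≈ 1738.8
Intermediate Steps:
J(h) = 3/2 (J(h) = (1/2)*3 = 3/2)
d(H) = 15/4 (d(H) = 9/2 - 1/2*3/2 = 9/2 - 3/4 = 15/4)
5*(610 + d(-13)) - 1330 = 5*(610 + 15/4) - 1330 = 5*(2455/4) - 1330 = 12275/4 - 1330 = 6955/4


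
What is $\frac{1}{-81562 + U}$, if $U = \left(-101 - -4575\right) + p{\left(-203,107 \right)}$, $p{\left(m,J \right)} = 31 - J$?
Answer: $- \frac{1}{77164} \approx -1.2959 \cdot 10^{-5}$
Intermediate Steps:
$U = 4398$ ($U = \left(-101 - -4575\right) + \left(31 - 107\right) = \left(-101 + 4575\right) + \left(31 - 107\right) = 4474 - 76 = 4398$)
$\frac{1}{-81562 + U} = \frac{1}{-81562 + 4398} = \frac{1}{-77164} = - \frac{1}{77164}$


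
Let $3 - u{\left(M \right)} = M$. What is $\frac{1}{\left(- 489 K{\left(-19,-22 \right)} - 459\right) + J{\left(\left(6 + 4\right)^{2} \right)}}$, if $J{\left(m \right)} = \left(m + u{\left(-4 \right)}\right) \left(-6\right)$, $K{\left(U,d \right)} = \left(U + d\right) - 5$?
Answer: $\frac{1}{21393} \approx 4.6744 \cdot 10^{-5}$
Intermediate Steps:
$K{\left(U,d \right)} = -5 + U + d$ ($K{\left(U,d \right)} = \left(U + d\right) - 5 = -5 + U + d$)
$u{\left(M \right)} = 3 - M$
$J{\left(m \right)} = -42 - 6 m$ ($J{\left(m \right)} = \left(m + \left(3 - -4\right)\right) \left(-6\right) = \left(m + \left(3 + 4\right)\right) \left(-6\right) = \left(m + 7\right) \left(-6\right) = \left(7 + m\right) \left(-6\right) = -42 - 6 m$)
$\frac{1}{\left(- 489 K{\left(-19,-22 \right)} - 459\right) + J{\left(\left(6 + 4\right)^{2} \right)}} = \frac{1}{\left(- 489 \left(-5 - 19 - 22\right) - 459\right) - \left(42 + 6 \left(6 + 4\right)^{2}\right)} = \frac{1}{\left(\left(-489\right) \left(-46\right) - 459\right) - \left(42 + 6 \cdot 10^{2}\right)} = \frac{1}{\left(22494 - 459\right) - 642} = \frac{1}{22035 - 642} = \frac{1}{21393}$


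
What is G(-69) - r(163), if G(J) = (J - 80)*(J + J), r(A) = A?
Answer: 20399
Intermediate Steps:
G(J) = 2*J*(-80 + J) (G(J) = (-80 + J)*(2*J) = 2*J*(-80 + J))
G(-69) - r(163) = 2*(-69)*(-80 - 69) - 1*163 = 2*(-69)*(-149) - 163 = 20562 - 163 = 20399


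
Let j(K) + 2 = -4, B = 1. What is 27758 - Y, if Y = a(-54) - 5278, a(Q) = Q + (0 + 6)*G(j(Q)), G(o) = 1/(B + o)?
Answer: 165456/5 ≈ 33091.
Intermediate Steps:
j(K) = -6 (j(K) = -2 - 4 = -6)
G(o) = 1/(1 + o)
a(Q) = -6/5 + Q (a(Q) = Q + (0 + 6)/(1 - 6) = Q + 6/(-5) = Q + 6*(-⅕) = Q - 6/5 = -6/5 + Q)
Y = -26666/5 (Y = (-6/5 - 54) - 5278 = -276/5 - 5278 = -26666/5 ≈ -5333.2)
27758 - Y = 27758 - 1*(-26666/5) = 27758 + 26666/5 = 165456/5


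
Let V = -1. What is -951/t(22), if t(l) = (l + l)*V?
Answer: 951/44 ≈ 21.614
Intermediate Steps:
t(l) = -2*l (t(l) = (l + l)*(-1) = (2*l)*(-1) = -2*l)
-951/t(22) = -951/((-2*22)) = -951/(-44) = -951*(-1/44) = 951/44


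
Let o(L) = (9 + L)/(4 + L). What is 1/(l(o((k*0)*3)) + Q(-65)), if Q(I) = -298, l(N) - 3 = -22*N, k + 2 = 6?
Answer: -2/689 ≈ -0.0029028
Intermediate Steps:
k = 4 (k = -2 + 6 = 4)
o(L) = (9 + L)/(4 + L)
l(N) = 3 - 22*N
1/(l(o((k*0)*3)) + Q(-65)) = 1/((3 - 22*(9 + (4*0)*3)/(4 + (4*0)*3)) - 298) = 1/((3 - 22*(9 + 0*3)/(4 + 0*3)) - 298) = 1/((3 - 22*(9 + 0)/(4 + 0)) - 298) = 1/((3 - 22*9/4) - 298) = 1/((3 - 99/2) - 298) = 1/(-93/2 - 298) = 1/(-689/2) = -2/689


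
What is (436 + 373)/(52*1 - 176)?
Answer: -809/124 ≈ -6.5242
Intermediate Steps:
(436 + 373)/(52*1 - 176) = 809/(52 - 176) = 809/(-124) = 809*(-1/124) = -809/124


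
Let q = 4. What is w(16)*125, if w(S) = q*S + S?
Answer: 10000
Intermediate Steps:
w(S) = 5*S (w(S) = 4*S + S = 5*S)
w(16)*125 = (5*16)*125 = 80*125 = 10000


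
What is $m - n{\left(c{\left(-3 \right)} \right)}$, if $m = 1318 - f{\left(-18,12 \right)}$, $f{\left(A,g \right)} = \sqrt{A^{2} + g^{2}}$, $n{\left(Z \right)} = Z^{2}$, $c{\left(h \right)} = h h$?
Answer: $1237 - 6 \sqrt{13} \approx 1215.4$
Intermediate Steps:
$c{\left(h \right)} = h^{2}$
$m = 1318 - 6 \sqrt{13}$ ($m = 1318 - \sqrt{\left(-18\right)^{2} + 12^{2}} = 1318 - \sqrt{324 + 144} = 1318 - \sqrt{468} = 1318 - 6 \sqrt{13} \approx 1296.4$)
$m - n{\left(c{\left(-3 \right)} \right)} = \left(1318 - 6 \sqrt{13}\right) - \left(\left(-3\right)^{2}\right)^{2} = \left(1318 - 6 \sqrt{13}\right) - 9^{2} = \left(1318 - 6 \sqrt{13}\right) - 81 = 1237 - 6 \sqrt{13}$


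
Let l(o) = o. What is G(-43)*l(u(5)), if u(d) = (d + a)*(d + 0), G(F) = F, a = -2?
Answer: -645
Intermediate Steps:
u(d) = d*(-2 + d) (u(d) = (d - 2)*(d + 0) = (-2 + d)*d = d*(-2 + d))
G(-43)*l(u(5)) = -215*(-2 + 5) = -215*3 = -43*15 = -645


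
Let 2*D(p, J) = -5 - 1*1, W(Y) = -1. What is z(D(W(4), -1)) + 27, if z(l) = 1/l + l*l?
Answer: 107/3 ≈ 35.667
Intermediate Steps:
D(p, J) = -3 (D(p, J) = (-5 - 1*1)/2 = (-5 - 1)/2 = (½)*(-6) = -3)
z(l) = 1/l + l²
z(D(W(4), -1)) + 27 = (1 + (-3)³)/(-3) + 27 = -(1 - 27)/3 + 27 = -⅓*(-26) + 27 = 26/3 + 27 = 107/3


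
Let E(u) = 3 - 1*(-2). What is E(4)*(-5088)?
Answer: -25440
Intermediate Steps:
E(u) = 5 (E(u) = 3 + 2 = 5)
E(4)*(-5088) = 5*(-5088) = -25440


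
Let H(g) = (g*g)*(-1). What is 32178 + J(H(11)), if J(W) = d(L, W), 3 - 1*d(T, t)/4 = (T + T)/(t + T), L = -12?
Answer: 4281174/133 ≈ 32189.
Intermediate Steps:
H(g) = -g² (H(g) = g²*(-1) = -g²)
d(T, t) = 12 - 8*T/(T + t) (d(T, t) = 12 - 4*(T + T)/(t + T) = 12 - 4*2*T/(T + t) = 12 - 8*T/(T + t))
J(W) = 4*(-12 + 3*W)/(-12 + W)
32178 + J(H(11)) = 32178 + 12*(-4 - 1*11²)/(-12 - 1*11²) = 32178 + 12*(-4 - 1*121)/(-12 - 1*121) = 32178 + 12*(-4 - 121)/(-12 - 121) = 32178 + 12*(-125)/(-133) = 32178 + 12*(-1/133)*(-125) = 32178 + 1500/133 = 4281174/133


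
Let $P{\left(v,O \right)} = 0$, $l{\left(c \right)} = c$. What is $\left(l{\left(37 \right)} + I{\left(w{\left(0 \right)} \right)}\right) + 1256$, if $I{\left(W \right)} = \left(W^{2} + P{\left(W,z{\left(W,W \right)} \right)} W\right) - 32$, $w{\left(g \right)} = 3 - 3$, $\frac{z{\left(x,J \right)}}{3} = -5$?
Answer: $1261$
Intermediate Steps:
$z{\left(x,J \right)} = -15$ ($z{\left(x,J \right)} = 3 \left(-5\right) = -15$)
$w{\left(g \right)} = 0$
$I{\left(W \right)} = -32 + W^{2}$ ($I{\left(W \right)} = \left(W^{2} + 0 W\right) - 32 = \left(W^{2} + 0\right) - 32 = W^{2} - 32 = -32 + W^{2}$)
$\left(l{\left(37 \right)} + I{\left(w{\left(0 \right)} \right)}\right) + 1256 = \left(37 - \left(32 - 0^{2}\right)\right) + 1256 = \left(37 + \left(-32 + 0\right)\right) + 1256 = \left(37 - 32\right) + 1256 = 5 + 1256 = 1261$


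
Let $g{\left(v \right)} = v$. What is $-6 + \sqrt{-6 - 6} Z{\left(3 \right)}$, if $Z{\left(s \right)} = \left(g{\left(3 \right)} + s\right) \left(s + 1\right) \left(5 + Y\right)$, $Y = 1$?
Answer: $-6 + 288 i \sqrt{3} \approx -6.0 + 498.83 i$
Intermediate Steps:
$Z{\left(s \right)} = \left(3 + s\right) \left(6 + 6 s\right)$ ($Z{\left(s \right)} = \left(3 + s\right) \left(s + 1\right) \left(5 + 1\right) = \left(3 + s\right) \left(1 + s\right) 6 = \left(3 + s\right) \left(6 + 6 s\right)$)
$-6 + \sqrt{-6 - 6} Z{\left(3 \right)} = -6 + \sqrt{-6 - 6} \left(18 + 6 \cdot 3^{2} + 24 \cdot 3\right) = -6 + \sqrt{-12} \left(18 + 6 \cdot 9 + 72\right) = -6 + 2 i \sqrt{3} \left(18 + 54 + 72\right) = -6 + 2 i \sqrt{3} \cdot 144 = -6 + 288 i \sqrt{3}$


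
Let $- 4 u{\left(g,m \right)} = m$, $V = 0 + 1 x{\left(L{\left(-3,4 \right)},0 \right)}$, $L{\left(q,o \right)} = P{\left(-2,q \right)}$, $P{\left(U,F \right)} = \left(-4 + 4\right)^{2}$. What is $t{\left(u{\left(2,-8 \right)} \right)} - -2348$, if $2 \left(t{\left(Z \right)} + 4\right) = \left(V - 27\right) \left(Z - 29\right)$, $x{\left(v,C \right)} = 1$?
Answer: $2695$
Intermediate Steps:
$P{\left(U,F \right)} = 0$ ($P{\left(U,F \right)} = 0^{2} = 0$)
$L{\left(q,o \right)} = 0$
$V = 1$ ($V = 0 + 1 \cdot 1 = 0 + 1 = 1$)
$u{\left(g,m \right)} = - \frac{m}{4}$
$t{\left(Z \right)} = 373 - 13 Z$ ($t{\left(Z \right)} = -4 + \frac{\left(1 - 27\right) \left(Z - 29\right)}{2} = -4 + \frac{\left(-26\right) \left(-29 + Z\right)}{2} = -4 + \frac{754 - 26 Z}{2} = -4 - \left(-377 + 13 Z\right) = 373 - 13 Z$)
$t{\left(u{\left(2,-8 \right)} \right)} - -2348 = \left(373 - 13 \left(\left(- \frac{1}{4}\right) \left(-8\right)\right)\right) - -2348 = \left(373 - 26\right) + 2348 = 347 + 2348 = 2695$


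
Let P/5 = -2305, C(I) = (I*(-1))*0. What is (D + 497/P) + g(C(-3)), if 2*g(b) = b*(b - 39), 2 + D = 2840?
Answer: 32707453/11525 ≈ 2838.0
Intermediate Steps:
C(I) = 0 (C(I) = -I*0 = 0)
D = 2838 (D = -2 + 2840 = 2838)
P = -11525 (P = 5*(-2305) = -11525)
g(b) = b*(-39 + b)/2 (g(b) = (b*(b - 39))/2 = (b*(-39 + b))/2 = b*(-39 + b)/2)
(D + 497/P) + g(C(-3)) = (2838 + 497/(-11525)) + (½)*0*(-39 + 0) = (2838 + 497*(-1/11525)) + (½)*0*(-39) = (2838 - 497/11525) + 0 = 32707453/11525 + 0 = 32707453/11525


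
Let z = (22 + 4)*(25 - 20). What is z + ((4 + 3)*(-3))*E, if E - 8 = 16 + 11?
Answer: -605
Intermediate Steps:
z = 130 (z = 26*5 = 130)
E = 35 (E = 8 + (16 + 11) = 8 + 27 = 35)
z + ((4 + 3)*(-3))*E = 130 + ((4 + 3)*(-3))*35 = 130 + (7*(-3))*35 = 130 - 21*35 = 130 - 735 = -605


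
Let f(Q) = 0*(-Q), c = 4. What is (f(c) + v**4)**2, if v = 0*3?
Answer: 0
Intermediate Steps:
v = 0
f(Q) = 0
(f(c) + v**4)**2 = (0 + 0**4)**2 = (0 + 0)**2 = 0**2 = 0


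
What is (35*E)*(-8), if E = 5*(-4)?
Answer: 5600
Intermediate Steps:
E = -20
(35*E)*(-8) = (35*(-20))*(-8) = -700*(-8) = 5600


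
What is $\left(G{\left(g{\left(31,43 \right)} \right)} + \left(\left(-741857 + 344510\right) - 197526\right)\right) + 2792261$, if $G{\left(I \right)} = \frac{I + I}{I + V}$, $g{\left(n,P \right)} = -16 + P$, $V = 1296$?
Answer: $\frac{107672014}{49} \approx 2.1974 \cdot 10^{6}$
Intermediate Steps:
$G{\left(I \right)} = \frac{2 I}{1296 + I}$ ($G{\left(I \right)} = \frac{I + I}{I + 1296} = \frac{2 I}{1296 + I}$)
$\left(G{\left(g{\left(31,43 \right)} \right)} + \left(\left(-741857 + 344510\right) - 197526\right)\right) + 2792261 = \left(\frac{2 \left(-16 + 43\right)}{1296 + \left(-16 + 43\right)} + \left(\left(-741857 + 344510\right) - 197526\right)\right) + 2792261 = \left(2 \cdot 27 \frac{1}{1296 + 27} - 594873\right) + 2792261 = \left(2 \cdot 27 \cdot \frac{1}{1323} - 594873\right) + 2792261 = \left(\frac{2}{49} - 594873\right) + 2792261 = - \frac{29148775}{49} + 2792261 = \frac{107672014}{49}$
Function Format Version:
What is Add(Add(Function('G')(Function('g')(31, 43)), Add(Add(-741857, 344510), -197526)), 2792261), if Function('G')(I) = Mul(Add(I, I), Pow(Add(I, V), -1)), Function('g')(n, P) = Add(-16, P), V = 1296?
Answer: Rational(107672014, 49) ≈ 2.1974e+6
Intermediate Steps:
Function('G')(I) = Mul(2, I, Pow(Add(1296, I), -1)) (Function('G')(I) = Mul(Add(I, I), Pow(Add(I, 1296), -1)) = Mul(Mul(2, I), Pow(Add(1296, I), -1)) = Mul(2, I, Pow(Add(1296, I), -1)))
Add(Add(Function('G')(Function('g')(31, 43)), Add(Add(-741857, 344510), -197526)), 2792261) = Add(Add(Mul(2, Add(-16, 43), Pow(Add(1296, Add(-16, 43)), -1)), Add(Add(-741857, 344510), -197526)), 2792261) = Add(Add(Mul(2, 27, Pow(Add(1296, 27), -1)), Add(-397347, -197526)), 2792261) = Add(Add(Mul(2, 27, Pow(1323, -1)), -594873), 2792261) = Add(Add(Mul(2, 27, Rational(1, 1323)), -594873), 2792261) = Add(Add(Rational(2, 49), -594873), 2792261) = Add(Rational(-29148775, 49), 2792261) = Rational(107672014, 49)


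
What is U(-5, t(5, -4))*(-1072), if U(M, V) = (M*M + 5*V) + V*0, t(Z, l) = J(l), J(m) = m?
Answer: -5360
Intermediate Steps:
t(Z, l) = l
U(M, V) = M² + 5*V (U(M, V) = (M² + 5*V) + 0 = M² + 5*V)
U(-5, t(5, -4))*(-1072) = ((-5)² + 5*(-4))*(-1072) = (25 - 20)*(-1072) = 5*(-1072) = -5360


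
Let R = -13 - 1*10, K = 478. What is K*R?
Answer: -10994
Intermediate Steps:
R = -23 (R = -13 - 10 = -23)
K*R = 478*(-23) = -10994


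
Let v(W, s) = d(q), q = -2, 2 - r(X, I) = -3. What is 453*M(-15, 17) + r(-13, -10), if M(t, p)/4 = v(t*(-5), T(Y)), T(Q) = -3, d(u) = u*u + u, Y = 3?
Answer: 3629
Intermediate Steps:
r(X, I) = 5 (r(X, I) = 2 - 1*(-3) = 2 + 3 = 5)
d(u) = u + u² (d(u) = u² + u = u + u²)
v(W, s) = 2 (v(W, s) = -2*(1 - 2) = -2*(-1) = 2)
M(t, p) = 8 (M(t, p) = 4*2 = 8)
453*M(-15, 17) + r(-13, -10) = 453*8 + 5 = 3624 + 5 = 3629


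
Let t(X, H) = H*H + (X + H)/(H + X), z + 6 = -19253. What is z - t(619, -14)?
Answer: -19456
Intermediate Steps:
z = -19259 (z = -6 - 19253 = -19259)
t(X, H) = 1 + H**2 (t(X, H) = H**2 + (H + X)/(H + X) = H**2 + 1 = 1 + H**2)
z - t(619, -14) = -19259 - (1 + (-14)**2) = -19259 - (1 + 196) = -19259 - 1*197 = -19259 - 197 = -19456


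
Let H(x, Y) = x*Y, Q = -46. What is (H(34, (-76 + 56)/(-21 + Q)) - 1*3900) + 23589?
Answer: 1319843/67 ≈ 19699.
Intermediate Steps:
H(x, Y) = Y*x
(H(34, (-76 + 56)/(-21 + Q)) - 1*3900) + 23589 = (((-76 + 56)/(-21 - 46))*34 - 1*3900) + 23589 = (-20/(-67)*34 - 3900) + 23589 = (-20*(-1/67)*34 - 3900) + 23589 = ((20/67)*34 - 3900) + 23589 = (680/67 - 3900) + 23589 = -260620/67 + 23589 = 1319843/67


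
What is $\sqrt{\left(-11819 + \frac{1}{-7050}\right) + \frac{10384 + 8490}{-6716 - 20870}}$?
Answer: $\frac{i \sqrt{4470556373086434618}}{19448130} \approx 108.72 i$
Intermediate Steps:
$\sqrt{\left(-11819 + \frac{1}{-7050}\right) + \frac{10384 + 8490}{-6716 - 20870}} = \sqrt{\left(-11819 - \frac{1}{7050}\right) + \frac{18874}{-27586}} = \sqrt{- \frac{83323951}{7050} + 18874 \left(- \frac{1}{27586}\right)} = \sqrt{- \frac{83323951}{7050} - \frac{9437}{13793}} = \sqrt{- \frac{1149353786993}{97240650}} = \frac{i \sqrt{4470556373086434618}}{19448130}$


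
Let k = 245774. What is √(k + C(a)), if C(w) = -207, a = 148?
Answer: √245567 ≈ 495.55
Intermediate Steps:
√(k + C(a)) = √(245774 - 207) = √245567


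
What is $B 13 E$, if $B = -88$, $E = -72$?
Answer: $82368$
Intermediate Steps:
$B 13 E = \left(-88\right) 13 \left(-72\right) = \left(-1144\right) \left(-72\right) = 82368$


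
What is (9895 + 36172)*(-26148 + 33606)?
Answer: 343567686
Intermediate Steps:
(9895 + 36172)*(-26148 + 33606) = 46067*7458 = 343567686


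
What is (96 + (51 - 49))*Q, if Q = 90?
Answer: 8820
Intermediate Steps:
(96 + (51 - 49))*Q = (96 + (51 - 49))*90 = (96 + 2)*90 = 98*90 = 8820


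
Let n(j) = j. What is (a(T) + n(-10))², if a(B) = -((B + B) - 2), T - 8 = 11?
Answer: 2116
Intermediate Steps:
T = 19 (T = 8 + 11 = 19)
a(B) = 2 - 2*B (a(B) = -(2*B - 2) = -(-2 + 2*B) = 2 - 2*B)
(a(T) + n(-10))² = ((2 - 2*19) - 10)² = ((2 - 38) - 10)² = (-36 - 10)² = (-46)² = 2116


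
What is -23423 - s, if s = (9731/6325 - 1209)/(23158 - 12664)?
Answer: -14666824976/626175 ≈ -23423.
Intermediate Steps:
s = -72049/626175 (s = (9731*(1/6325) - 1209)/10494 = (9731/6325 - 1209)*(1/10494) = -7637194/6325*1/10494 = -72049/626175 ≈ -0.11506)
-23423 - s = -23423 - 1*(-72049/626175) = -23423 + 72049/626175 = -14666824976/626175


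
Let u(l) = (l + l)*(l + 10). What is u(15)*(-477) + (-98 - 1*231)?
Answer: -358079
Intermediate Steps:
u(l) = 2*l*(10 + l) (u(l) = (2*l)*(10 + l) = 2*l*(10 + l))
u(15)*(-477) + (-98 - 1*231) = (2*15*(10 + 15))*(-477) + (-98 - 1*231) = (2*15*25)*(-477) + (-98 - 231) = 750*(-477) - 329 = -357750 - 329 = -358079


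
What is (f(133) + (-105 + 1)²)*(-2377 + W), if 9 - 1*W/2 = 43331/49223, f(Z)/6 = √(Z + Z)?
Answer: -1256859424704/49223 - 697222314*√266/49223 ≈ -2.5765e+7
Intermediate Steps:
f(Z) = 6*√2*√Z (f(Z) = 6*√(Z + Z) = 6*√(2*Z) = 6*(√2*√Z) = 6*√2*√Z)
W = 799352/49223 (W = 18 - 86662/49223 = 799352/49223 ≈ 16.239)
(f(133) + (-105 + 1)²)*(-2377 + W) = (6*√2*√133 + (-105 + 1)²)*(-2377 + 799352/49223) = (6*√266 + (-104)²)*(-116203719/49223) = (6*√266 + 10816)*(-116203719/49223) = (10816 + 6*√266)*(-116203719/49223) = -1256859424704/49223 - 697222314*√266/49223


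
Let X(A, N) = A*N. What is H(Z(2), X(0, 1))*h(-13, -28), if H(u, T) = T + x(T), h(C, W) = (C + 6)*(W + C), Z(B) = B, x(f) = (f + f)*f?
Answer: 0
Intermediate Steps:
x(f) = 2*f² (x(f) = (2*f)*f = 2*f²)
h(C, W) = (6 + C)*(C + W)
H(u, T) = T + 2*T²
H(Z(2), X(0, 1))*h(-13, -28) = ((0*1)*(1 + 2*(0*1)))*((-13)² + 6*(-13) + 6*(-28) - 13*(-28)) = (0*(1 + 2*0))*(169 - 78 - 168 + 364) = (0*(1 + 0))*287 = (0*1)*287 = 0*287 = 0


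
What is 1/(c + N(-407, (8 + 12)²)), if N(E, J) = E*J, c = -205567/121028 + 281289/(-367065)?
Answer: -14808380940/2410840917130649 ≈ -6.1424e-6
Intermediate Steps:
c = -36500098649/14808380940 (c = -205567*1/121028 + 281289*(-1/367065) = -205567/121028 - 93763/122355 = -36500098649/14808380940 ≈ -2.4648)
1/(c + N(-407, (8 + 12)²)) = 1/(-36500098649/14808380940 - 407*(8 + 12)²) = 1/(-36500098649/14808380940 - 407*20²) = 1/(-36500098649/14808380940 - 407*400) = 1/(-36500098649/14808380940 - 162800) = 1/(-2410840917130649/14808380940) = -14808380940/2410840917130649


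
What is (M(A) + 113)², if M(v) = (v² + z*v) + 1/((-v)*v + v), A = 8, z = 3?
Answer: 126675025/3136 ≈ 40394.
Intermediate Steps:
M(v) = v² + 1/(v - v²) + 3*v (M(v) = (v² + 3*v) + 1/((-v)*v + v) = (v² + 3*v) + 1/(-v² + v) = (v² + 3*v) + 1/(v - v²) = v² + 1/(v - v²) + 3*v)
(M(A) + 113)² = ((-1 + 8⁴ - 3*8² + 2*8³)/(8*(-1 + 8)) + 113)² = ((⅛)*(-1 + 4096 - 3*64 + 2*512)/7 + 113)² = ((⅛)*(⅐)*(-1 + 4096 - 192 + 1024) + 113)² = ((⅛)*(⅐)*4927 + 113)² = (4927/56 + 113)² = (11255/56)² = 126675025/3136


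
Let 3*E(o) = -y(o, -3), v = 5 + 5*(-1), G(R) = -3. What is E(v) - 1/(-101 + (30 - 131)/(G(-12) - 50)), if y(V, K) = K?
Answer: 5305/5252 ≈ 1.0101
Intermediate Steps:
v = 0 (v = 5 - 5 = 0)
E(o) = 1 (E(o) = (-1*(-3))/3 = (⅓)*3 = 1)
E(v) - 1/(-101 + (30 - 131)/(G(-12) - 50)) = 1 - 1/(-101 + (30 - 131)/(-3 - 50)) = 1 - 1/(-101 - 101/(-53)) = 1 - 1/(-101 - 101*(-1/53)) = 1 - 1/(-101 + 101/53) = 1 - 1/(-5252/53) = 1 - 1*(-53/5252) = 1 + 53/5252 = 5305/5252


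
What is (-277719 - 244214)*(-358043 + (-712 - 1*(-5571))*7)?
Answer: 169121949990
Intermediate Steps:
(-277719 - 244214)*(-358043 + (-712 - 1*(-5571))*7) = -521933*(-358043 + (-712 + 5571)*7) = -521933*(-358043 + 4859*7) = -521933*(-358043 + 34013) = -521933*(-324030) = 169121949990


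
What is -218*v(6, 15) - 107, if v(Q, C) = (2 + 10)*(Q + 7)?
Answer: -34115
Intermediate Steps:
v(Q, C) = 84 + 12*Q (v(Q, C) = 12*(7 + Q) = 84 + 12*Q)
-218*v(6, 15) - 107 = -218*(84 + 12*6) - 107 = -218*(84 + 72) - 107 = -218*156 - 107 = -34008 - 107 = -34115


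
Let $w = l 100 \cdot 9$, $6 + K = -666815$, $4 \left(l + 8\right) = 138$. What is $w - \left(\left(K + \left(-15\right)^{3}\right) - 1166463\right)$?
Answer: $1860509$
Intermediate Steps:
$l = \frac{53}{2}$ ($l = -8 + \frac{1}{4} \cdot 138 = -8 + \frac{69}{2} = \frac{53}{2} \approx 26.5$)
$K = -666821$ ($K = -6 - 666815 = -666821$)
$w = 23850$ ($w = \frac{53}{2} \cdot 100 \cdot 9 = 2650 \cdot 9 = 23850$)
$w - \left(\left(K + \left(-15\right)^{3}\right) - 1166463\right) = 23850 - \left(\left(-666821 + \left(-15\right)^{3}\right) - 1166463\right) = 23850 - \left(\left(-666821 - 3375\right) - 1166463\right) = 23850 - \left(-670196 - 1166463\right) = 23850 - -1836659 = 23850 + 1836659 = 1860509$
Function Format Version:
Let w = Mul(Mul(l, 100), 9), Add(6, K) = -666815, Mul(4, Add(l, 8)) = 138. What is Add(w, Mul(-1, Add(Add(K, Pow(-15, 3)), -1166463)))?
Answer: 1860509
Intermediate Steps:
l = Rational(53, 2) (l = Add(-8, Mul(Rational(1, 4), 138)) = Add(-8, Rational(69, 2)) = Rational(53, 2) ≈ 26.500)
K = -666821 (K = Add(-6, -666815) = -666821)
w = 23850 (w = Mul(Mul(Rational(53, 2), 100), 9) = Mul(2650, 9) = 23850)
Add(w, Mul(-1, Add(Add(K, Pow(-15, 3)), -1166463))) = Add(23850, Mul(-1, Add(Add(-666821, Pow(-15, 3)), -1166463))) = Add(23850, Mul(-1, Add(Add(-666821, -3375), -1166463))) = Add(23850, Mul(-1, Add(-670196, -1166463))) = Add(23850, Mul(-1, -1836659)) = Add(23850, 1836659) = 1860509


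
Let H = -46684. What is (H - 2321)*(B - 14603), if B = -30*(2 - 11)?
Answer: 702388665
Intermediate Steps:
B = 270 (B = -30*(-9) = 270)
(H - 2321)*(B - 14603) = (-46684 - 2321)*(270 - 14603) = -49005*(-14333) = 702388665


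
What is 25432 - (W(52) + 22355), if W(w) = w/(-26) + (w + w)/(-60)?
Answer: 46211/15 ≈ 3080.7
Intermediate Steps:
W(w) = -14*w/195 (W(w) = w*(-1/26) + (2*w)*(-1/60) = -w/26 - w/30 = -14*w/195)
25432 - (W(52) + 22355) = 25432 - (-14/195*52 + 22355) = 25432 - (-56/15 + 22355) = 25432 - 1*335269/15 = 25432 - 335269/15 = 46211/15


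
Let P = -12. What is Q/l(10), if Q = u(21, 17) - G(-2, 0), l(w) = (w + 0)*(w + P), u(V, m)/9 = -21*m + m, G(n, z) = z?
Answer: 153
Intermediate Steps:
u(V, m) = -180*m (u(V, m) = 9*(-21*m + m) = 9*(-20*m) = -180*m)
l(w) = w*(-12 + w) (l(w) = (w + 0)*(w - 12) = w*(-12 + w))
Q = -3060 (Q = -180*17 - 1*0 = -3060 + 0 = -3060)
Q/l(10) = -3060*1/(10*(-12 + 10)) = -3060/(10*(-2)) = -3060/(-20) = -3060*(-1/20) = 153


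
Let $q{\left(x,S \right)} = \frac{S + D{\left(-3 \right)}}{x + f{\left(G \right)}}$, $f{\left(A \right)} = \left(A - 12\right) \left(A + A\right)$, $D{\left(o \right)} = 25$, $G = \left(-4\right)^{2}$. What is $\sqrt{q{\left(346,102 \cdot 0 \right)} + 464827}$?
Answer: $\frac{\sqrt{104435482902}}{474} \approx 681.78$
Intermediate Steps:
$G = 16$
$f{\left(A \right)} = 2 A \left(-12 + A\right)$ ($f{\left(A \right)} = \left(-12 + A\right) 2 A = 2 A \left(-12 + A\right)$)
$q{\left(x,S \right)} = \frac{25 + S}{128 + x}$ ($q{\left(x,S \right)} = \frac{S + 25}{x + 2 \cdot 16 \left(-12 + 16\right)} = \frac{25 + S}{x + 2 \cdot 16 \cdot 4} = \frac{25 + S}{x + 128} = \frac{25 + S}{128 + x}$)
$\sqrt{q{\left(346,102 \cdot 0 \right)} + 464827} = \sqrt{\frac{25 + 102 \cdot 0}{128 + 346} + 464827} = \sqrt{\frac{25 + 0}{474} + 464827} = \sqrt{\frac{1}{474} \cdot 25 + 464827} = \sqrt{\frac{25}{474} + 464827} = \sqrt{\frac{220328023}{474}} = \frac{\sqrt{104435482902}}{474}$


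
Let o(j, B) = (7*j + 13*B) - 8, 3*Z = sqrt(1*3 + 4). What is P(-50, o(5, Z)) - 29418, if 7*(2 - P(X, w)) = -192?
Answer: -205720/7 ≈ -29389.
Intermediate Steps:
Z = sqrt(7)/3 (Z = sqrt(1*3 + 4)/3 = sqrt(3 + 4)/3 = sqrt(7)/3 ≈ 0.88192)
o(j, B) = -8 + 7*j + 13*B
P(X, w) = 206/7 (P(X, w) = 2 - 1/7*(-192) = 2 + 192/7 = 206/7)
P(-50, o(5, Z)) - 29418 = 206/7 - 29418 = -205720/7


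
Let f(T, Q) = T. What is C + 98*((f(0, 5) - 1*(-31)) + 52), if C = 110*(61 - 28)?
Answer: 11764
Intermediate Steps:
C = 3630 (C = 110*33 = 3630)
C + 98*((f(0, 5) - 1*(-31)) + 52) = 3630 + 98*((0 - 1*(-31)) + 52) = 3630 + 98*((0 + 31) + 52) = 3630 + 98*(31 + 52) = 3630 + 98*83 = 3630 + 8134 = 11764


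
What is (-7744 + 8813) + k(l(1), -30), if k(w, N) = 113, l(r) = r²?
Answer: 1182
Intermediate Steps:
(-7744 + 8813) + k(l(1), -30) = (-7744 + 8813) + 113 = 1069 + 113 = 1182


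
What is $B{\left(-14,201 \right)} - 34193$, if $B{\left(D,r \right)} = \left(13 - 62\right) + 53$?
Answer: $-34189$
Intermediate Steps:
$B{\left(D,r \right)} = 4$ ($B{\left(D,r \right)} = -49 + 53 = 4$)
$B{\left(-14,201 \right)} - 34193 = 4 - 34193 = -34189$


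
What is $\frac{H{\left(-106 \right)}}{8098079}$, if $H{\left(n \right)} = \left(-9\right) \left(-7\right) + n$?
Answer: $- \frac{43}{8098079} \approx -5.3099 \cdot 10^{-6}$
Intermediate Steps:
$H{\left(n \right)} = 63 + n$
$\frac{H{\left(-106 \right)}}{8098079} = \frac{63 - 106}{8098079} = \left(-43\right) \frac{1}{8098079} = - \frac{43}{8098079}$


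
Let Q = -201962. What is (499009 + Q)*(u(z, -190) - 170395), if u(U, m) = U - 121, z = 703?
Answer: -50442442211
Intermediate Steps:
u(U, m) = -121 + U
(499009 + Q)*(u(z, -190) - 170395) = (499009 - 201962)*((-121 + 703) - 170395) = 297047*(582 - 170395) = 297047*(-169813) = -50442442211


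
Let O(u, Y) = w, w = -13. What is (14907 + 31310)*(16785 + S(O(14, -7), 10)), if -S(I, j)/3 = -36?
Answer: 780743781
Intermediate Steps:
O(u, Y) = -13
S(I, j) = 108 (S(I, j) = -3*(-36) = 108)
(14907 + 31310)*(16785 + S(O(14, -7), 10)) = (14907 + 31310)*(16785 + 108) = 46217*16893 = 780743781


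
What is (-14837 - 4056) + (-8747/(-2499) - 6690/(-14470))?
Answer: -68303760589/3616053 ≈ -18889.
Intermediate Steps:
(-14837 - 4056) + (-8747/(-2499) - 6690/(-14470)) = -18893 + (-8747*(-1/2499) - 6690*(-1/14470)) = -18893 + (8747/2499 + 669/1447) = -18893 + 14328740/3616053 = -68303760589/3616053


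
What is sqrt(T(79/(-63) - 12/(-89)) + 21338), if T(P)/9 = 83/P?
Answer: sqrt(32556587771)/1255 ≈ 143.77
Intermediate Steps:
T(P) = 747/P (T(P) = 9*(83/P) = 747/P)
sqrt(T(79/(-63) - 12/(-89)) + 21338) = sqrt(747/(79/(-63) - 12/(-89)) + 21338) = sqrt(747/(79*(-1/63) - 12*(-1/89)) + 21338) = sqrt(747/(-79/63 + 12/89) + 21338) = sqrt(747/(-6275/5607) + 21338) = sqrt(747*(-5607/6275) + 21338) = sqrt(-4188429/6275 + 21338) = sqrt(129707521/6275) = sqrt(32556587771)/1255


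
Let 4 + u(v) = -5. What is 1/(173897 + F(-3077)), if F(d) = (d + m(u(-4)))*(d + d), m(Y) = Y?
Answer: 1/19165141 ≈ 5.2178e-8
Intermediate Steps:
u(v) = -9 (u(v) = -4 - 5 = -9)
F(d) = 2*d*(-9 + d) (F(d) = (d - 9)*(d + d) = (-9 + d)*(2*d) = 2*d*(-9 + d))
1/(173897 + F(-3077)) = 1/(173897 + 2*(-3077)*(-9 - 3077)) = 1/(173897 + 2*(-3077)*(-3086)) = 1/(173897 + 18991244) = 1/19165141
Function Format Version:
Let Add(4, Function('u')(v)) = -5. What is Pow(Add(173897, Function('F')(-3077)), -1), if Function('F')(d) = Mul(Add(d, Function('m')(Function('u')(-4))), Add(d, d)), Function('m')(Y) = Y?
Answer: Rational(1, 19165141) ≈ 5.2178e-8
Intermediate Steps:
Function('u')(v) = -9 (Function('u')(v) = Add(-4, -5) = -9)
Function('F')(d) = Mul(2, d, Add(-9, d)) (Function('F')(d) = Mul(Add(d, -9), Add(d, d)) = Mul(Add(-9, d), Mul(2, d)) = Mul(2, d, Add(-9, d)))
Pow(Add(173897, Function('F')(-3077)), -1) = Pow(Add(173897, Mul(2, -3077, Add(-9, -3077))), -1) = Pow(Add(173897, Mul(2, -3077, -3086)), -1) = Pow(Add(173897, 18991244), -1) = Pow(19165141, -1) = Rational(1, 19165141)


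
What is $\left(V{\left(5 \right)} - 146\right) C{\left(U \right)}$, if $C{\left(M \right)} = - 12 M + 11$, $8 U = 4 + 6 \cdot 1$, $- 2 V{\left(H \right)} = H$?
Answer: $594$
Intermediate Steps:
$V{\left(H \right)} = - \frac{H}{2}$
$U = \frac{5}{4}$ ($U = \frac{4 + 6 \cdot 1}{8} = \frac{4 + 6}{8} = \frac{1}{8} \cdot 10 = \frac{5}{4} \approx 1.25$)
$C{\left(M \right)} = 11 - 12 M$
$\left(V{\left(5 \right)} - 146\right) C{\left(U \right)} = \left(\left(- \frac{1}{2}\right) 5 - 146\right) \left(11 - 15\right) = \left(- \frac{5}{2} - 146\right) \left(11 - 15\right) = \left(- \frac{297}{2}\right) \left(-4\right) = 594$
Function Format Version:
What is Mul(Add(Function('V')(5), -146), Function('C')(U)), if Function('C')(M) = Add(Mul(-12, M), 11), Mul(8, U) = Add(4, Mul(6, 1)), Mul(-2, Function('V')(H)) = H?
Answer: 594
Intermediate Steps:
Function('V')(H) = Mul(Rational(-1, 2), H)
U = Rational(5, 4) (U = Mul(Rational(1, 8), Add(4, Mul(6, 1))) = Mul(Rational(1, 8), Add(4, 6)) = Mul(Rational(1, 8), 10) = Rational(5, 4) ≈ 1.2500)
Function('C')(M) = Add(11, Mul(-12, M))
Mul(Add(Function('V')(5), -146), Function('C')(U)) = Mul(Add(Mul(Rational(-1, 2), 5), -146), Add(11, Mul(-12, Rational(5, 4)))) = Mul(Add(Rational(-5, 2), -146), Add(11, -15)) = Mul(Rational(-297, 2), -4) = 594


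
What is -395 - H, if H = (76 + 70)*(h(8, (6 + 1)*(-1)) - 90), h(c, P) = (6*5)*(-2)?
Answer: 21505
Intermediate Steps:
h(c, P) = -60 (h(c, P) = 30*(-2) = -60)
H = -21900 (H = (76 + 70)*(-60 - 90) = 146*(-150) = -21900)
-395 - H = -395 - 1*(-21900) = -395 + 21900 = 21505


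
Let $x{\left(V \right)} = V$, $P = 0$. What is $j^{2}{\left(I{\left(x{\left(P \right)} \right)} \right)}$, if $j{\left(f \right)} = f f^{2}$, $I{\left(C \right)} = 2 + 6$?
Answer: $262144$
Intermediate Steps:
$I{\left(C \right)} = 8$
$j{\left(f \right)} = f^{3}$
$j^{2}{\left(I{\left(x{\left(P \right)} \right)} \right)} = \left(8^{3}\right)^{2} = 512^{2} = 262144$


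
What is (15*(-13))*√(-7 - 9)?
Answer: -780*I ≈ -780.0*I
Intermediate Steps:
(15*(-13))*√(-7 - 9) = -780*I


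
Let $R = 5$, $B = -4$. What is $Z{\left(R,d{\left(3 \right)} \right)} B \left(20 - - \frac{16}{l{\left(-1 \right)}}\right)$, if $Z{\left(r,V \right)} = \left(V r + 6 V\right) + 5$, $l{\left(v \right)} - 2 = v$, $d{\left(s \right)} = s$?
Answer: $-5472$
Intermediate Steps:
$l{\left(v \right)} = 2 + v$
$Z{\left(r,V \right)} = 5 + 6 V + V r$ ($Z{\left(r,V \right)} = \left(6 V + V r\right) + 5 = 5 + 6 V + V r$)
$Z{\left(R,d{\left(3 \right)} \right)} B \left(20 - - \frac{16}{l{\left(-1 \right)}}\right) = \left(5 + 6 \cdot 3 + 3 \cdot 5\right) \left(-4\right) \left(20 - - \frac{16}{2 - 1}\right) = \left(5 + 18 + 15\right) \left(-4\right) \left(20 - - \frac{16}{1}\right) = 38 \left(-4\right) \left(20 - \left(-16\right) 1\right) = - 152 \left(20 - -16\right) = - 152 \left(20 + 16\right) = \left(-152\right) 36 = -5472$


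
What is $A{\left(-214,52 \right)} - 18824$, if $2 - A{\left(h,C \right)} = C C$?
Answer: $-21526$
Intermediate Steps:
$A{\left(h,C \right)} = 2 - C^{2}$ ($A{\left(h,C \right)} = 2 - C C = 2 - C^{2}$)
$A{\left(-214,52 \right)} - 18824 = \left(2 - 52^{2}\right) - 18824 = \left(2 - 2704\right) - 18824 = -2702 - 18824 = -21526$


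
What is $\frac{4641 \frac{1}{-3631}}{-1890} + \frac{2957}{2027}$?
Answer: $\frac{966765997}{662403330} \approx 1.4595$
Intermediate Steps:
$\frac{4641 \frac{1}{-3631}}{-1890} + \frac{2957}{2027} = 4641 \left(- \frac{1}{3631}\right) \left(- \frac{1}{1890}\right) + 2957 \cdot \frac{1}{2027} = \left(- \frac{4641}{3631}\right) \left(- \frac{1}{1890}\right) + \frac{2957}{2027} = \frac{221}{326790} + \frac{2957}{2027} = \frac{966765997}{662403330}$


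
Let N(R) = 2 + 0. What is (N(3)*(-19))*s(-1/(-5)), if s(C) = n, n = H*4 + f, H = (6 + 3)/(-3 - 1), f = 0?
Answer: 342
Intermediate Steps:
N(R) = 2
H = -9/4 (H = 9/(-4) = 9*(-¼) = -9/4 ≈ -2.2500)
n = -9 (n = -9/4*4 + 0 = -9 + 0 = -9)
s(C) = -9
(N(3)*(-19))*s(-1/(-5)) = (2*(-19))*(-9) = -38*(-9) = 342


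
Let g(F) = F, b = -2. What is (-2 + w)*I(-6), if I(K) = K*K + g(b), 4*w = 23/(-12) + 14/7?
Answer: -1615/24 ≈ -67.292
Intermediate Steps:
w = 1/48 (w = (23/(-12) + 14/7)/4 = (23*(-1/12) + 14*(⅐))/4 = (-23/12 + 2)/4 = (¼)*(1/12) = 1/48 ≈ 0.020833)
I(K) = -2 + K² (I(K) = K*K - 2 = K² - 2 = -2 + K²)
(-2 + w)*I(-6) = (-2 + 1/48)*(-2 + (-6)²) = -95*(-2 + 36)/48 = -95/48*34 = -1615/24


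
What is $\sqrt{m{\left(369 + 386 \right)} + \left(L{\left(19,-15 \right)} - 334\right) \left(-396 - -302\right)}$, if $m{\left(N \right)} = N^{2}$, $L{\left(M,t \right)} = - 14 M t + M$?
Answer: $5 \sqrt{8983} \approx 473.89$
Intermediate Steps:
$L{\left(M,t \right)} = M - 14 M t$ ($L{\left(M,t \right)} = - 14 M t + M = M - 14 M t$)
$\sqrt{m{\left(369 + 386 \right)} + \left(L{\left(19,-15 \right)} - 334\right) \left(-396 - -302\right)} = \sqrt{\left(369 + 386\right)^{2} + \left(19 \left(1 - -210\right) - 334\right) \left(-396 - -302\right)} = \sqrt{755^{2} + \left(19 \left(1 + 210\right) - 334\right) \left(-396 + 302\right)} = \sqrt{570025 + \left(19 \cdot 211 - 334\right) \left(-94\right)} = \sqrt{570025 + \left(4009 - 334\right) \left(-94\right)} = \sqrt{570025 + 3675 \left(-94\right)} = \sqrt{570025 - 345450} = \sqrt{224575} = 5 \sqrt{8983}$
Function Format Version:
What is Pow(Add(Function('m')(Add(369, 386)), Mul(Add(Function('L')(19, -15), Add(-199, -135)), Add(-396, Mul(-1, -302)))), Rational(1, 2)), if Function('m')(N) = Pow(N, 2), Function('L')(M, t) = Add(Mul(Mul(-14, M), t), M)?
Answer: Mul(5, Pow(8983, Rational(1, 2))) ≈ 473.89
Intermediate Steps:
Function('L')(M, t) = Add(M, Mul(-14, M, t)) (Function('L')(M, t) = Add(Mul(-14, M, t), M) = Add(M, Mul(-14, M, t)))
Pow(Add(Function('m')(Add(369, 386)), Mul(Add(Function('L')(19, -15), Add(-199, -135)), Add(-396, Mul(-1, -302)))), Rational(1, 2)) = Pow(Add(Pow(Add(369, 386), 2), Mul(Add(Mul(19, Add(1, Mul(-14, -15))), Add(-199, -135)), Add(-396, Mul(-1, -302)))), Rational(1, 2)) = Pow(Add(Pow(755, 2), Mul(Add(Mul(19, Add(1, 210)), -334), Add(-396, 302))), Rational(1, 2)) = Pow(Add(570025, Mul(Add(Mul(19, 211), -334), -94)), Rational(1, 2)) = Pow(Add(570025, Mul(Add(4009, -334), -94)), Rational(1, 2)) = Pow(Add(570025, Mul(3675, -94)), Rational(1, 2)) = Pow(Add(570025, -345450), Rational(1, 2)) = Pow(224575, Rational(1, 2)) = Mul(5, Pow(8983, Rational(1, 2)))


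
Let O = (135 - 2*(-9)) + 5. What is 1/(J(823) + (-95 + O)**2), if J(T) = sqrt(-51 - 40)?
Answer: 567/2250436 - I*sqrt(91)/15753052 ≈ 0.00025195 - 6.0556e-7*I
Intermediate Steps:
O = 158 (O = (135 + 18) + 5 = 153 + 5 = 158)
J(T) = I*sqrt(91) (J(T) = sqrt(-91) = I*sqrt(91))
1/(J(823) + (-95 + O)**2) = 1/(I*sqrt(91) + (-95 + 158)**2) = 1/(I*sqrt(91) + 63**2) = 1/(I*sqrt(91) + 3969) = 1/(3969 + I*sqrt(91))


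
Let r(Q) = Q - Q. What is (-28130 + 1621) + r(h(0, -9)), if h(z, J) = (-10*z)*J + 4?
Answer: -26509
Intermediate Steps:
h(z, J) = 4 - 10*J*z (h(z, J) = -10*J*z + 4 = 4 - 10*J*z)
r(Q) = 0
(-28130 + 1621) + r(h(0, -9)) = (-28130 + 1621) + 0 = -26509 + 0 = -26509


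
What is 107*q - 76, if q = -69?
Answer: -7459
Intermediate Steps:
107*q - 76 = 107*(-69) - 76 = -7383 - 76 = -7459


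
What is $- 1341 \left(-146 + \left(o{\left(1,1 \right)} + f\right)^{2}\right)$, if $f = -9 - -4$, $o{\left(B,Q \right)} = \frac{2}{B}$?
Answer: $183717$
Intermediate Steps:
$f = -5$ ($f = -9 + 4 = -5$)
$- 1341 \left(-146 + \left(o{\left(1,1 \right)} + f\right)^{2}\right) = - 1341 \left(-146 + \left(\frac{2}{1} - 5\right)^{2}\right) = - 1341 \left(-146 + \left(2 \cdot 1 - 5\right)^{2}\right) = - 1341 \left(-146 + \left(2 - 5\right)^{2}\right) = - 1341 \left(-146 + \left(-3\right)^{2}\right) = - 1341 \left(-146 + 9\right) = \left(-1341\right) \left(-137\right) = 183717$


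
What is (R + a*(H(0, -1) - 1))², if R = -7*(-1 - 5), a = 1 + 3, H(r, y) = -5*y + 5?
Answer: 6084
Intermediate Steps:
H(r, y) = 5 - 5*y
a = 4
R = 42 (R = -7*(-6) = 42)
(R + a*(H(0, -1) - 1))² = (42 + 4*((5 - 5*(-1)) - 1))² = (42 + 4*((5 + 5) - 1))² = (42 + 4*(10 - 1))² = (42 + 4*9)² = (42 + 36)² = 78² = 6084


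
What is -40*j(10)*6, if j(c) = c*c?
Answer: -24000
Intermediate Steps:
j(c) = c²
-40*j(10)*6 = -40*10²*6 = -40*100*6 = -4000*6 = -24000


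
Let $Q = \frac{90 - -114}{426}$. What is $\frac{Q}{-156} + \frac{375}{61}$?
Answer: $\frac{2075713}{337818} \approx 6.1445$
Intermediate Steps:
$Q = \frac{34}{71}$ ($Q = \left(90 + 114\right) \frac{1}{426} = 204 \cdot \frac{1}{426} = \frac{34}{71} \approx 0.47887$)
$\frac{Q}{-156} + \frac{375}{61} = \frac{34}{71 \left(-156\right)} + \frac{375}{61} = \frac{34}{71} \left(- \frac{1}{156}\right) + 375 \cdot \frac{1}{61} = - \frac{17}{5538} + \frac{375}{61} = \frac{2075713}{337818}$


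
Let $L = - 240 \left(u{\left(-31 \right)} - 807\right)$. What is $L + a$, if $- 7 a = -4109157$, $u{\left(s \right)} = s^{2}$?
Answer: $\frac{3850437}{7} \approx 5.5006 \cdot 10^{5}$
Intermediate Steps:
$L = -36960$ ($L = - 240 \left(\left(-31\right)^{2} - 807\right) = - 240 \left(961 - 807\right) = \left(-240\right) 154 = -36960$)
$a = \frac{4109157}{7}$ ($a = \left(- \frac{1}{7}\right) \left(-4109157\right) = \frac{4109157}{7} \approx 5.8702 \cdot 10^{5}$)
$L + a = -36960 + \frac{4109157}{7} = \frac{3850437}{7}$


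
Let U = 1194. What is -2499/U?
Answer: -833/398 ≈ -2.0930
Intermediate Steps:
-2499/U = -2499/1194 = -2499*1/1194 = -833/398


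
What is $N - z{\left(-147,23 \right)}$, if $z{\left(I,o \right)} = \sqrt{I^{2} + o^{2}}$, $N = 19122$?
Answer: $19122 - \sqrt{22138} \approx 18973.0$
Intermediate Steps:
$N - z{\left(-147,23 \right)} = 19122 - \sqrt{\left(-147\right)^{2} + 23^{2}} = 19122 - \sqrt{21609 + 529} = 19122 - \sqrt{22138}$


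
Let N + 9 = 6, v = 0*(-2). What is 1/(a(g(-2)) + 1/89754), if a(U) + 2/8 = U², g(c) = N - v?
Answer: 179508/1570697 ≈ 0.11429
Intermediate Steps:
v = 0
N = -3 (N = -9 + 6 = -3)
g(c) = -3 (g(c) = -3 - 1*0 = -3 + 0 = -3)
a(U) = -¼ + U²
1/(a(g(-2)) + 1/89754) = 1/((-¼ + (-3)²) + 1/89754) = 1/((-¼ + 9) + 1/89754) = 1/(35/4 + 1/89754) = 1/(1570697/179508) = 179508/1570697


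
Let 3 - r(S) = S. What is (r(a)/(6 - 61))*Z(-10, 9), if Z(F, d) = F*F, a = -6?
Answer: -180/11 ≈ -16.364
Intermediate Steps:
r(S) = 3 - S
Z(F, d) = F²
(r(a)/(6 - 61))*Z(-10, 9) = ((3 - 1*(-6))/(6 - 61))*(-10)² = ((3 + 6)/(-55))*100 = (9*(-1/55))*100 = -9/55*100 = -180/11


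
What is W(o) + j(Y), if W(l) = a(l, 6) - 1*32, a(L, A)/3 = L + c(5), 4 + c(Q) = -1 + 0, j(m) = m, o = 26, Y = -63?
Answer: -32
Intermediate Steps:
c(Q) = -5 (c(Q) = -4 + (-1 + 0) = -4 - 1 = -5)
a(L, A) = -15 + 3*L (a(L, A) = 3*(L - 5) = 3*(-5 + L) = -15 + 3*L)
W(l) = -47 + 3*l (W(l) = (-15 + 3*l) - 1*32 = (-15 + 3*l) - 32 = -47 + 3*l)
W(o) + j(Y) = (-47 + 3*26) - 63 = (-47 + 78) - 63 = 31 - 63 = -32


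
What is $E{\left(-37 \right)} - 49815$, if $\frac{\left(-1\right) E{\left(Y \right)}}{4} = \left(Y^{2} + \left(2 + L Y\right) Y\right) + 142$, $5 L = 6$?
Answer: $- \frac{310671}{5} \approx -62134.0$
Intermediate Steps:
$L = \frac{6}{5}$ ($L = \frac{1}{5} \cdot 6 = \frac{6}{5} \approx 1.2$)
$E{\left(Y \right)} = -568 - 4 Y^{2} - 4 Y \left(2 + \frac{6 Y}{5}\right)$ ($E{\left(Y \right)} = - 4 \left(\left(Y^{2} + \left(2 + \frac{6 Y}{5}\right) Y\right) + 142\right) = - 4 \left(\left(Y^{2} + Y \left(2 + \frac{6 Y}{5}\right)\right) + 142\right) = - 4 \left(142 + Y^{2} + Y \left(2 + \frac{6 Y}{5}\right)\right) = -568 - 4 Y^{2} - 4 Y \left(2 + \frac{6 Y}{5}\right)$)
$E{\left(-37 \right)} - 49815 = \left(-568 - -296 - \frac{44 \left(-37\right)^{2}}{5}\right) - 49815 = \left(-568 + 296 - \frac{60236}{5}\right) - 49815 = - \frac{61596}{5} - 49815 = - \frac{310671}{5}$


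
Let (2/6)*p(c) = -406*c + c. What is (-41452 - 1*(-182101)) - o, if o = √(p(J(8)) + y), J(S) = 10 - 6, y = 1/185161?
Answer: 140649 - I*√166623135990899/185161 ≈ 1.4065e+5 - 69.714*I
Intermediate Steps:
y = 1/185161 ≈ 5.4007e-6
J(S) = 4
p(c) = -1215*c (p(c) = 3*(-406*c + c) = 3*(-405*c) = -1215*c)
o = I*√166623135990899/185161 (o = √(-1215*4 + 1/185161) = √(-4860 + 1/185161) = √(-899882459/185161) = I*√166623135990899/185161 ≈ 69.714*I)
(-41452 - 1*(-182101)) - o = (-41452 - 1*(-182101)) - I*√166623135990899/185161 = (-41452 + 182101) - I*√166623135990899/185161 = 140649 - I*√166623135990899/185161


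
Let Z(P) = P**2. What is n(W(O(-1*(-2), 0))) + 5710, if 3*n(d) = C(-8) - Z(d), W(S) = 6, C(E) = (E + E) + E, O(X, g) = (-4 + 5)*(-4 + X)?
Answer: 5690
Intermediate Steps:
O(X, g) = -4 + X (O(X, g) = 1*(-4 + X) = -4 + X)
C(E) = 3*E (C(E) = 2*E + E = 3*E)
n(d) = -8 - d**2/3 (n(d) = (3*(-8) - d**2)/3 = (-24 - d**2)/3 = -8 - d**2/3)
n(W(O(-1*(-2), 0))) + 5710 = (-8 - 1/3*6**2) + 5710 = (-8 - 1/3*36) + 5710 = (-8 - 12) + 5710 = -20 + 5710 = 5690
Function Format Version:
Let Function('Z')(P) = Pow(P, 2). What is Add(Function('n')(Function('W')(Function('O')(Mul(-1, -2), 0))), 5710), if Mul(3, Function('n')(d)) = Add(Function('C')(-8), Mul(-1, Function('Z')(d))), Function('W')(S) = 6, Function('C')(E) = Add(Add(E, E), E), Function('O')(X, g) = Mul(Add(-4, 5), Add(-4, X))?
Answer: 5690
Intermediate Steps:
Function('O')(X, g) = Add(-4, X) (Function('O')(X, g) = Mul(1, Add(-4, X)) = Add(-4, X))
Function('C')(E) = Mul(3, E) (Function('C')(E) = Add(Mul(2, E), E) = Mul(3, E))
Function('n')(d) = Add(-8, Mul(Rational(-1, 3), Pow(d, 2))) (Function('n')(d) = Mul(Rational(1, 3), Add(Mul(3, -8), Mul(-1, Pow(d, 2)))) = Mul(Rational(1, 3), Add(-24, Mul(-1, Pow(d, 2)))) = Add(-8, Mul(Rational(-1, 3), Pow(d, 2))))
Add(Function('n')(Function('W')(Function('O')(Mul(-1, -2), 0))), 5710) = Add(Add(-8, Mul(Rational(-1, 3), Pow(6, 2))), 5710) = Add(Add(-8, Mul(Rational(-1, 3), 36)), 5710) = Add(Add(-8, -12), 5710) = Add(-20, 5710) = 5690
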